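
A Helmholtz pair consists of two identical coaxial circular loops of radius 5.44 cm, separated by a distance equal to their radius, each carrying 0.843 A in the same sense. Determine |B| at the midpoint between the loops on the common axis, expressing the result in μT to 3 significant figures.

B ≈ 13.9 μT

Each loop contributes B = μ₀IR²/[2(R²+z²)^(3/2)] on the axis, with z measured from that loop.
Loop 1 (z = 0.0272 m): B₁ = 6.97×10⁻⁶ T. Loop 2 (z = 0.0272 m): B₂ = 6.97×10⁻⁶ T.
The fields add: B = B₁ + B₂ = 1.39×10⁻⁵ T.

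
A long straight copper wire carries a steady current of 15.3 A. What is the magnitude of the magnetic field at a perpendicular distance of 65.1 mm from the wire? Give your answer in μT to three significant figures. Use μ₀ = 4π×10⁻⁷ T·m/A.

B ≈ 47.0 μT

For an infinitely long straight wire, B = μ₀I/(2πd).
B = (4π×10⁻⁷ × 15.3) / (2π × 0.0651) = 4.70×10⁻⁵ T.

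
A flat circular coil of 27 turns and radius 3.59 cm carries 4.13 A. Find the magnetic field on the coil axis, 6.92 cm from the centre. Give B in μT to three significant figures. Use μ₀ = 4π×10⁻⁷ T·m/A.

B ≈ 191 μT

For an N-turn flat coil, B = Nμ₀IR²/[2(R²+z²)^(3/2)] with R = 0.0359 m, z = 0.0692 m.
B = 27 × 7.06×10⁻⁶ T = 1.91×10⁻⁴ T.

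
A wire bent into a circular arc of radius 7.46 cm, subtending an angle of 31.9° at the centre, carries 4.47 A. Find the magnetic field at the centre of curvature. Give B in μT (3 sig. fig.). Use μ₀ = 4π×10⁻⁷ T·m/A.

The Biot–Savart field of a circular arc at its centre is B = μ₀Iφ/(4πR), with φ = 0.5568 rad.
B = (4π×10⁻⁷ × 4.47 × 0.5568) / (4π × 0.0746) = 3.34×10⁻⁶ T.

B ≈ 3.34 μT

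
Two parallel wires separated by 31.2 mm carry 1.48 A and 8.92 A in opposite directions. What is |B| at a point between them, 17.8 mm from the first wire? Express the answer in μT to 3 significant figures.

B ≈ 150 μT

Each long wire gives B = μ₀I/(2πd). Distances are d₁ = 0.0178 m and d₂ = 0.0134 m.
B₁ = 1.66×10⁻⁵ T, B₂ = 1.33×10⁻⁴ T.
Between antiparallel currents both contributions point the same way, so they add. B = B₁ + B₂ = 1.66×10⁻⁵ + 1.33×10⁻⁴ = 1.50×10⁻⁴ T.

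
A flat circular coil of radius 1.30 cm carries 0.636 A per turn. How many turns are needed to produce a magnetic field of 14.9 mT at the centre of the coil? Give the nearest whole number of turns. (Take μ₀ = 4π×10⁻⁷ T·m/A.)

N = 485

For an N-turn coil, B = Nμ₀I/(2R). A single turn gives B₁ = 3.07×10⁻⁵ T with R = 0.013 m.
N = B/B₁ = 1.49×10⁻² / 3.07×10⁻⁵ = 484.72.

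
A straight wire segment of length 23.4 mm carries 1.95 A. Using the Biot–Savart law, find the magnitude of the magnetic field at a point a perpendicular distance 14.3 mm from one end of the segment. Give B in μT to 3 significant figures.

For a finite straight segment, B = (μ₀I/4πd)(sinθ₁ + sinθ₂), where θ₁, θ₂ are the angles from the perpendicular to each end.
The perpendicular foot is at one end, so the two end-offsets along the wire are 0 and L = 0.0234 m.
sinθ₁ = 0/√(0²+0.0143²) = 0.0000; sinθ₂ = 0.0234/√(0.0234²+0.0143²) = 0.8533.
B = (4π×10⁻⁷ × 1.95) / (4π × 0.0143) × (0.0000 + 0.8533) = 1.16×10⁻⁵ T.

B ≈ 11.6 μT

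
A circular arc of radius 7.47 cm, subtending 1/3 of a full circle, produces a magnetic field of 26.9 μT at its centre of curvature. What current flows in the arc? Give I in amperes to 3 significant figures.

For a circular arc, B = μ₀Iφ/(4πR) with φ in radians; here φ = 2.094 rad.
So I = 4πRB/(μ₀φ) = 4π × 0.0747 × 2.69×10⁻⁵ / (4π×10⁻⁷ × 2.094) = 9.59 A.

I ≈ 9.59 A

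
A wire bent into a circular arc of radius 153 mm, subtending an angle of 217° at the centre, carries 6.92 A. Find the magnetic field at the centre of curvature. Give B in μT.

The Biot–Savart field of a circular arc at its centre is B = μ₀Iφ/(4πR), with φ = 3.787 rad.
B = (4π×10⁻⁷ × 6.92 × 3.787) / (4π × 0.153) = 1.71×10⁻⁵ T.

B ≈ 17.1 μT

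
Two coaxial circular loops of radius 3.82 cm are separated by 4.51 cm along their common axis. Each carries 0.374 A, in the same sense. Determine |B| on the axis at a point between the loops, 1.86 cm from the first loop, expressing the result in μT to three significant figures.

Each loop contributes B = μ₀IR²/[2(R²+z²)^(3/2)] on the axis, with z measured from that loop.
Loop 1 (z = 0.0186 m): B₁ = 4.47×10⁻⁶ T. Loop 2 (z = 0.0265 m): B₂ = 3.41×10⁻⁶ T.
The fields add: B = B₁ + B₂ = 7.88×10⁻⁶ T.

B ≈ 7.88 μT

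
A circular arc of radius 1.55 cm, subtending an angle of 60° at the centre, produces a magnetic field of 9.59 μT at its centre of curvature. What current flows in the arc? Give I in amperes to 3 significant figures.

For a circular arc, B = μ₀Iφ/(4πR) with φ in radians; here φ = 1.047 rad.
So I = 4πRB/(μ₀φ) = 4π × 0.0155 × 9.59×10⁻⁶ / (4π×10⁻⁷ × 1.047) = 1.42 A.

I ≈ 1.42 A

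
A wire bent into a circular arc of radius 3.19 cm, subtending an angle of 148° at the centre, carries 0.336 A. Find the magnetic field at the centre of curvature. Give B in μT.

B ≈ 2.72 μT

The Biot–Savart field of a circular arc at its centre is B = μ₀Iφ/(4πR), with φ = 2.583 rad.
B = (4π×10⁻⁷ × 0.336 × 2.583) / (4π × 0.0319) = 2.72×10⁻⁶ T.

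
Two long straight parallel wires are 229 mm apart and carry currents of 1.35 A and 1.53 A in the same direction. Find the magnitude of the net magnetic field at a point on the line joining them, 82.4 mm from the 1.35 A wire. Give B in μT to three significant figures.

B ≈ 1.19 μT

Each long wire gives B = μ₀I/(2πd). Distances are d₁ = 0.0824 m and d₂ = 0.1466 m.
B₁ = 3.28×10⁻⁶ T, B₂ = 2.09×10⁻⁶ T.
Between parallel currents the two contributions point in opposite directions, so they subtract. B = |B₁ − B₂| = |3.28×10⁻⁶ − 2.09×10⁻⁶| = 1.19×10⁻⁶ T.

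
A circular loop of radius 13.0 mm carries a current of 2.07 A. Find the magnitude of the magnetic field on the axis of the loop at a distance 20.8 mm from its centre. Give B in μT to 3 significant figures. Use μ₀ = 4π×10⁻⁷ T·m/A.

On the axis of a circular loop, B = μ₀IR² / [2(R²+z²)^(3/2)].
R² + z² = (0.013)² + (0.0208)² = 0.0006016 m², and (R²+z²)^(3/2) = 1.48×10⁻⁵ m³.
B = (4π×10⁻⁷ × 2.07 × 0.000169) / (2 × 1.48×10⁻⁵) = 1.49×10⁻⁵ T.

B ≈ 14.9 μT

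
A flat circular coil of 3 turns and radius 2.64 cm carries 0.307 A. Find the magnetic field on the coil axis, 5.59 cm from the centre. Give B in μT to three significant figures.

B ≈ 1.71 μT

For an N-turn flat coil, B = Nμ₀IR²/[2(R²+z²)^(3/2)] with R = 0.0264 m, z = 0.0559 m.
B = 3 × 5.69×10⁻⁷ T = 1.71×10⁻⁶ T.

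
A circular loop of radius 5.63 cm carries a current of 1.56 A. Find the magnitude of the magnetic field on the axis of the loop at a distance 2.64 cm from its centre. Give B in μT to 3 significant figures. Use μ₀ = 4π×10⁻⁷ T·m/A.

On the axis of a circular loop, B = μ₀IR² / [2(R²+z²)^(3/2)].
R² + z² = (0.0563)² + (0.0264)² = 0.003867 m², and (R²+z²)^(3/2) = 2.40×10⁻⁴ m³.
B = (4π×10⁻⁷ × 1.56 × 0.00317) / (2 × 2.40×10⁻⁴) = 1.29×10⁻⁵ T.

B ≈ 12.9 μT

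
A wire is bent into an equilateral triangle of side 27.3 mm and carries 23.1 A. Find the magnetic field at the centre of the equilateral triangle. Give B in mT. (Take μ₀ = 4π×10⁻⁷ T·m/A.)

Each side is a finite straight segment at perpendicular distance d = a/(2 tan(π/3)) = 0.007881 m from the centre, with end-angles ±π/3.
One side contributes B₁ = (μ₀I/4πd)·2 sin(π/3) = 5.08×10⁻⁴ T.
All 3 sides add in the same direction: B = 3 × 5.08×10⁻⁴ = 1.52×10⁻³ T.

B ≈ 1.52 mT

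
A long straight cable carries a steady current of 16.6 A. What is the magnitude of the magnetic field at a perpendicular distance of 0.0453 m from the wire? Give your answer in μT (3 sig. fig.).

B ≈ 73.3 μT

For an infinitely long straight wire, B = μ₀I/(2πd).
B = (4π×10⁻⁷ × 16.6) / (2π × 0.0453) = 7.33×10⁻⁵ T.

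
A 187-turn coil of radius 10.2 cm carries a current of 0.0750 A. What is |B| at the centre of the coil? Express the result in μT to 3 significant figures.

B ≈ 86.4 μT

For an N-turn flat coil, B = Nμ₀I/(2R) with R = 0.102 m.
B = 187 × 4.62×10⁻⁷ T = 8.64×10⁻⁵ T.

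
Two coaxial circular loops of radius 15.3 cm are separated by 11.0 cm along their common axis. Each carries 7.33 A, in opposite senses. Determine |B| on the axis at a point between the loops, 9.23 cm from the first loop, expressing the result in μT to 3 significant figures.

B ≈ 10.6 μT

Each loop contributes B = μ₀IR²/[2(R²+z²)^(3/2)] on the axis, with z measured from that loop.
Loop 1 (z = 0.0923 m): B₁ = 1.89×10⁻⁵ T. Loop 2 (z = 0.0177 m): B₂ = 2.95×10⁻⁵ T.
The fields oppose: B = |B₁ − B₂| = 1.06×10⁻⁵ T.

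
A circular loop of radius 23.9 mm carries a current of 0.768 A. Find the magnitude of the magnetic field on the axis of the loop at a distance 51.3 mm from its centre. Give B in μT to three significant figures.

On the axis of a circular loop, B = μ₀IR² / [2(R²+z²)^(3/2)].
R² + z² = (0.0239)² + (0.0513)² = 0.003203 m², and (R²+z²)^(3/2) = 1.81×10⁻⁴ m³.
B = (4π×10⁻⁷ × 0.768 × 0.0005712) / (2 × 1.81×10⁻⁴) = 1.52×10⁻⁶ T.

B ≈ 1.52 μT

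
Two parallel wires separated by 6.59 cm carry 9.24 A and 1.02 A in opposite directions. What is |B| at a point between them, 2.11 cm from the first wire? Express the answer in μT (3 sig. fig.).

Each long wire gives B = μ₀I/(2πd). Distances are d₁ = 0.0211 m and d₂ = 0.0448 m.
B₁ = 8.76×10⁻⁵ T, B₂ = 4.55×10⁻⁶ T.
Between antiparallel currents both contributions point the same way, so they add. B = B₁ + B₂ = 8.76×10⁻⁵ + 4.55×10⁻⁶ = 9.21×10⁻⁵ T.

B ≈ 92.1 μT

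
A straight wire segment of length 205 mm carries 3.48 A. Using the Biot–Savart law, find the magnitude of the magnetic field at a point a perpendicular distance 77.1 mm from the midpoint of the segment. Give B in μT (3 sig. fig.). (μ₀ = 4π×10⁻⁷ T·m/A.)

For a finite straight segment, B = (μ₀I/4πd)(sinθ₁ + sinθ₂), where θ₁, θ₂ are the angles from the perpendicular to each end.
The perpendicular from the point meets the wire at its midpoint, so each end is L/2 = 0.1025 m away along the wire.
sinθ₁ = 0.1025/√(0.1025²+0.0771²) = 0.7992; sinθ₂ = 0.1025/√(0.1025²+0.0771²) = 0.7992.
B = (4π×10⁻⁷ × 3.48) / (4π × 0.0771) × (0.7992 + 0.7992) = 7.21×10⁻⁶ T.

B ≈ 7.21 μT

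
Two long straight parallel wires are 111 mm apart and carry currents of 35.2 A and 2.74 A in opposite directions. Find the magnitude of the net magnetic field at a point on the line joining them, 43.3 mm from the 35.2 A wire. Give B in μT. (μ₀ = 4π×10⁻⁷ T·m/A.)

Each long wire gives B = μ₀I/(2πd). Distances are d₁ = 0.0433 m and d₂ = 0.0677 m.
B₁ = 1.63×10⁻⁴ T, B₂ = 8.09×10⁻⁶ T.
Between antiparallel currents both contributions point the same way, so they add. B = B₁ + B₂ = 1.63×10⁻⁴ + 8.09×10⁻⁶ = 1.71×10⁻⁴ T.

B ≈ 171 μT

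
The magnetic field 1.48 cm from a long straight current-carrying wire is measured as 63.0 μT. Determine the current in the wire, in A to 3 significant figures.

For a long straight wire B = μ₀I/(2πd), so I = 2πdB/μ₀.
I = 2π × 0.0148 × 6.30×10⁻⁵ / (4π×10⁻⁷) = 4.66 A.

I ≈ 4.66 A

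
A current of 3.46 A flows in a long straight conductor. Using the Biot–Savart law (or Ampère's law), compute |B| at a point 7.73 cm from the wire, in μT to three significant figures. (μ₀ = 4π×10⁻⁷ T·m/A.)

For an infinitely long straight wire, B = μ₀I/(2πd).
B = (4π×10⁻⁷ × 3.46) / (2π × 0.0773) = 8.95×10⁻⁶ T.

B ≈ 8.95 μT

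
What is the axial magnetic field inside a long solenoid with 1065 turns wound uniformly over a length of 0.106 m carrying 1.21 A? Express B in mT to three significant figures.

Inside a long solenoid, B = μ₀nI with n = 1.005×10⁴ turns/m.
B = 4π×10⁻⁷ × 1.005×10⁴ × 1.21 = 1.53×10⁻² T.

B ≈ 15.3 mT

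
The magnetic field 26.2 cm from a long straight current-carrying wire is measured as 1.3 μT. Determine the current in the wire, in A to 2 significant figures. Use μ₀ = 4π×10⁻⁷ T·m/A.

For a long straight wire B = μ₀I/(2πd), so I = 2πdB/μ₀.
I = 2π × 0.262 × 1.30×10⁻⁶ / (4π×10⁻⁷) = 1.70 A.

I ≈ 1.7 A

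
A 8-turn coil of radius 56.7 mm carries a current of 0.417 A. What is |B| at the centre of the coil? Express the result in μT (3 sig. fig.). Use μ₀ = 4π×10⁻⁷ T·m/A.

For an N-turn flat coil, B = Nμ₀I/(2R) with R = 0.0567 m.
B = 8 × 4.62×10⁻⁶ T = 3.70×10⁻⁵ T.

B ≈ 37.0 μT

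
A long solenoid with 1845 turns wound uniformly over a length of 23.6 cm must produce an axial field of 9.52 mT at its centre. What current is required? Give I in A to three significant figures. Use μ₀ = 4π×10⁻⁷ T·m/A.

I ≈ 0.969 A

Inside a long solenoid B = μ₀nI with n = 7818 m⁻¹, so I = B/(μ₀n).
I = 9.52×10⁻³ / (4π×10⁻⁷ × 7818) = 0.969 A.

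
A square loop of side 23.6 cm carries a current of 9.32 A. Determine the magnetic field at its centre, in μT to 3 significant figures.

Each side is a finite straight segment at perpendicular distance d = a/(2 tan(π/4)) = 0.118 m from the centre, with end-angles ±π/4.
One side contributes B₁ = (μ₀I/4πd)·2 sin(π/4) = 1.12×10⁻⁵ T.
All 4 sides add in the same direction: B = 4 × 1.12×10⁻⁵ = 4.47×10⁻⁵ T.

B ≈ 44.7 μT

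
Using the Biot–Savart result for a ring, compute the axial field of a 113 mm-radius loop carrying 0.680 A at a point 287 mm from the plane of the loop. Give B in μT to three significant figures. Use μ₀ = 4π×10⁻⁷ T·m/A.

On the axis of a circular loop, B = μ₀IR² / [2(R²+z²)^(3/2)].
R² + z² = (0.113)² + (0.287)² = 0.09514 m², and (R²+z²)^(3/2) = 2.93×10⁻² m³.
B = (4π×10⁻⁷ × 0.680 × 0.01277) / (2 × 2.93×10⁻²) = 1.86×10⁻⁷ T.

B ≈ 0.186 μT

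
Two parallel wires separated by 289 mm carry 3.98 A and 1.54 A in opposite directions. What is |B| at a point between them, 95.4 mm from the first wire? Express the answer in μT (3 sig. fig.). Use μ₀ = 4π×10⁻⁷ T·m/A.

B ≈ 9.93 μT

Each long wire gives B = μ₀I/(2πd). Distances are d₁ = 0.0954 m and d₂ = 0.1936 m.
B₁ = 8.34×10⁻⁶ T, B₂ = 1.59×10⁻⁶ T.
Between antiparallel currents both contributions point the same way, so they add. B = B₁ + B₂ = 8.34×10⁻⁶ + 1.59×10⁻⁶ = 9.93×10⁻⁶ T.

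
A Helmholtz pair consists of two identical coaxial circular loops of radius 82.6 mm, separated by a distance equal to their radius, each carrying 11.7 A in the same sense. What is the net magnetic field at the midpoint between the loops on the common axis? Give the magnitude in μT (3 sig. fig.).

B ≈ 127 μT

Each loop contributes B = μ₀IR²/[2(R²+z²)^(3/2)] on the axis, with z measured from that loop.
Loop 1 (z = 0.0413 m): B₁ = 6.37×10⁻⁵ T. Loop 2 (z = 0.0413 m): B₂ = 6.37×10⁻⁵ T.
The fields add: B = B₁ + B₂ = 1.27×10⁻⁴ T.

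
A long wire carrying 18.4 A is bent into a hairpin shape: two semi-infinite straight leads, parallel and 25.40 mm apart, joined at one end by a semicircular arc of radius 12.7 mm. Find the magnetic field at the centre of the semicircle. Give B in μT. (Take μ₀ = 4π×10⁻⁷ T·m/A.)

The semicircular arc contributes B_arc = μ₀I·π/(4πR) = μ₀I/(4R) = 4.55×10⁻⁴ T.
Each semi-infinite lead is at perpendicular distance R = 0.0127 m from the centre, with the perpendicular foot at its near end, so it contributes μ₀I/(4πR); both point the same way, together 2.90×10⁻⁴ T.
Arc and leads all point the same direction: B = 4.55×10⁻⁴ + 2.90×10⁻⁴ = 7.45×10⁻⁴ T.

B ≈ 745 μT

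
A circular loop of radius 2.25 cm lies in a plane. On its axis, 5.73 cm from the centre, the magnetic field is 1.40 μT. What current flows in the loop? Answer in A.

I ≈ 1.03 A

On the axis of a loop, B = μ₀IR²/[2(R²+z²)^(3/2)], so I = 2B(R²+z²)^(3/2)/(μ₀R²).
R² + z² = 0.0005062 + 0.003283 = 0.00379 m²; raised to 3/2 gives 2.33×10⁻⁴ m³.
I = 2 × 1.40×10⁻⁶ × 2.33×10⁻⁴ / (1.26×10⁻⁶ × 0.0005062) = 1.03 A.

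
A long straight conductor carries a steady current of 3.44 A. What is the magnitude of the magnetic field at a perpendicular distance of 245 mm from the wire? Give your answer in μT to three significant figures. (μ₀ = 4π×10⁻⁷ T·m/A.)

For an infinitely long straight wire, B = μ₀I/(2πd).
B = (4π×10⁻⁷ × 3.44) / (2π × 0.245) = 2.81×10⁻⁶ T.

B ≈ 2.81 μT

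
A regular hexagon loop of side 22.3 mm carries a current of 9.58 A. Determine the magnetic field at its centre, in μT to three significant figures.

Each side is a finite straight segment at perpendicular distance d = a/(2 tan(π/6)) = 0.01931 m from the centre, with end-angles ±π/6.
One side contributes B₁ = (μ₀I/4πd)·2 sin(π/6) = 4.96×10⁻⁵ T.
All 6 sides add in the same direction: B = 6 × 4.96×10⁻⁵ = 2.98×10⁻⁴ T.

B ≈ 298 μT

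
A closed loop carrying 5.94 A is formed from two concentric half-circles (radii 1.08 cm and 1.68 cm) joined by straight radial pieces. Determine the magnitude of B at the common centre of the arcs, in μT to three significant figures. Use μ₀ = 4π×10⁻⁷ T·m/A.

The radial connectors point toward the centre, so dl × r̂ = 0 and they contribute nothing.
Each semicircle gives μ₀I/(4R): inner arc 1.73×10⁻⁴ T, outer arc 1.11×10⁻⁴ T.
The two arcs carry current in opposite angular senses, so their fields oppose: B = |1.73×10⁻⁴ − 1.11×10⁻⁴| = 6.17×10⁻⁵ T.

B ≈ 61.7 μT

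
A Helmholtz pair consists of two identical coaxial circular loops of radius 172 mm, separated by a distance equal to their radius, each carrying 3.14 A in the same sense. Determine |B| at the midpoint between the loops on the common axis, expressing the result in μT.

Each loop contributes B = μ₀IR²/[2(R²+z²)^(3/2)] on the axis, with z measured from that loop.
Loop 1 (z = 0.086 m): B₁ = 8.21×10⁻⁶ T. Loop 2 (z = 0.086 m): B₂ = 8.21×10⁻⁶ T.
The fields add: B = B₁ + B₂ = 1.64×10⁻⁵ T.

B ≈ 16.4 μT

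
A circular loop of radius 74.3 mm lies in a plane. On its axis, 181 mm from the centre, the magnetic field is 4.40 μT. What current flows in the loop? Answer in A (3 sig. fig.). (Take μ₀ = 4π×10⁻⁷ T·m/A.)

On the axis of a loop, B = μ₀IR²/[2(R²+z²)^(3/2)], so I = 2B(R²+z²)^(3/2)/(μ₀R²).
R² + z² = 0.00552 + 0.03276 = 0.03828 m²; raised to 3/2 gives 7.49×10⁻³ m³.
I = 2 × 4.40×10⁻⁶ × 7.49×10⁻³ / (1.26×10⁻⁶ × 0.00552) = 9.50 A.

I ≈ 9.50 A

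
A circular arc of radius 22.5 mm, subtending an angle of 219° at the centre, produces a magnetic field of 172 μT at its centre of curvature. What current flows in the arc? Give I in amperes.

I ≈ 10.1 A

For a circular arc, B = μ₀Iφ/(4πR) with φ in radians; here φ = 3.822 rad.
So I = 4πRB/(μ₀φ) = 4π × 0.0225 × 1.72×10⁻⁴ / (4π×10⁻⁷ × 3.822) = 10.1 A.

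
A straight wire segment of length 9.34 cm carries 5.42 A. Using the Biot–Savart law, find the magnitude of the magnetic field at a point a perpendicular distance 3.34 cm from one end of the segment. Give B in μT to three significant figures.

B ≈ 15.3 μT

For a finite straight segment, B = (μ₀I/4πd)(sinθ₁ + sinθ₂), where θ₁, θ₂ are the angles from the perpendicular to each end.
The perpendicular foot is at one end, so the two end-offsets along the wire are 0 and L = 0.0934 m.
sinθ₁ = 0/√(0²+0.0334²) = 0.0000; sinθ₂ = 0.0934/√(0.0934²+0.0334²) = 0.9416.
B = (4π×10⁻⁷ × 5.42) / (4π × 0.0334) × (0.0000 + 0.9416) = 1.53×10⁻⁵ T.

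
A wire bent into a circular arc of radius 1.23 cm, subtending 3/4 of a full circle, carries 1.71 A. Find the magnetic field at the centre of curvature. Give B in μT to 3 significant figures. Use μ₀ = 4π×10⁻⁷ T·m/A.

The Biot–Savart field of a circular arc at its centre is B = μ₀Iφ/(4πR), with φ = 4.712 rad.
B = (4π×10⁻⁷ × 1.71 × 4.712) / (4π × 0.0123) = 6.55×10⁻⁵ T.

B ≈ 65.5 μT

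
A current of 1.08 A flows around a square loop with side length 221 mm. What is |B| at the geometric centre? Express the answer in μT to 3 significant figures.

B ≈ 5.53 μT

Each side is a finite straight segment at perpendicular distance d = a/(2 tan(π/4)) = 0.1105 m from the centre, with end-angles ±π/4.
One side contributes B₁ = (μ₀I/4πd)·2 sin(π/4) = 1.38×10⁻⁶ T.
All 4 sides add in the same direction: B = 4 × 1.38×10⁻⁶ = 5.53×10⁻⁶ T.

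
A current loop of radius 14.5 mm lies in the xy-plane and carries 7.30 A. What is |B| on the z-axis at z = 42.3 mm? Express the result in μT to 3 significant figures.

B ≈ 10.8 μT

On the axis of a circular loop, B = μ₀IR² / [2(R²+z²)^(3/2)].
R² + z² = (0.0145)² + (0.0423)² = 0.002 m², and (R²+z²)^(3/2) = 8.94×10⁻⁵ m³.
B = (4π×10⁻⁷ × 7.30 × 0.0002103) / (2 × 8.94×10⁻⁵) = 1.08×10⁻⁵ T.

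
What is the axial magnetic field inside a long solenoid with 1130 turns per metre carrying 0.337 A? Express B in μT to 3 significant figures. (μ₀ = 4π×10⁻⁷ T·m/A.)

B ≈ 479 μT

Inside a long solenoid, B = μ₀nI with n = 1130 turns/m.
B = 4π×10⁻⁷ × 1130 × 0.337 = 4.79×10⁻⁴ T.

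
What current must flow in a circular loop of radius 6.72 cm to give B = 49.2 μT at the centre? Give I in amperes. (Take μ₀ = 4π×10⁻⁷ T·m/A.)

I ≈ 5.26 A

At the centre of a circular loop B = μ₀I/(2R), so I = 2RB/μ₀.
With R = 0.0672 m, I = 2 × 0.0672 × 4.92×10⁻⁵ / (4π×10⁻⁷) = 5.26 A.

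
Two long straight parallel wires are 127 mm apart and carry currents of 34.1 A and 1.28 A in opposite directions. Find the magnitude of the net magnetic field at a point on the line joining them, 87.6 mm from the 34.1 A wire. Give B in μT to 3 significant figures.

Each long wire gives B = μ₀I/(2πd). Distances are d₁ = 0.0876 m and d₂ = 0.0394 m.
B₁ = 7.79×10⁻⁵ T, B₂ = 6.50×10⁻⁶ T.
Between antiparallel currents both contributions point the same way, so they add. B = B₁ + B₂ = 7.79×10⁻⁵ + 6.50×10⁻⁶ = 8.44×10⁻⁵ T.

B ≈ 84.4 μT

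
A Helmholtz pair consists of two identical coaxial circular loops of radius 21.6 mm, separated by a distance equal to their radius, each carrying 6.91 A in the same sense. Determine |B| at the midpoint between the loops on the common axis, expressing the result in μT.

B ≈ 288 μT

Each loop contributes B = μ₀IR²/[2(R²+z²)^(3/2)] on the axis, with z measured from that loop.
Loop 1 (z = 0.0108 m): B₁ = 1.44×10⁻⁴ T. Loop 2 (z = 0.0108 m): B₂ = 1.44×10⁻⁴ T.
The fields add: B = B₁ + B₂ = 2.88×10⁻⁴ T.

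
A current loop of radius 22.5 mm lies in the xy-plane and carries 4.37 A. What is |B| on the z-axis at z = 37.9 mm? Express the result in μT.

B ≈ 16.2 μT

On the axis of a circular loop, B = μ₀IR² / [2(R²+z²)^(3/2)].
R² + z² = (0.0225)² + (0.0379)² = 0.001943 m², and (R²+z²)^(3/2) = 8.56×10⁻⁵ m³.
B = (4π×10⁻⁷ × 4.37 × 0.0005062) / (2 × 8.56×10⁻⁵) = 1.62×10⁻⁵ T.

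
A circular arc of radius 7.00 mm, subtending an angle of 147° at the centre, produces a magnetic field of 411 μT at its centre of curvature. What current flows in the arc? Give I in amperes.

For a circular arc, B = μ₀Iφ/(4πR) with φ in radians; here φ = 2.566 rad.
So I = 4πRB/(μ₀φ) = 4π × 0.007 × 4.11×10⁻⁴ / (4π×10⁻⁷ × 2.566) = 11.2 A.

I ≈ 11.2 A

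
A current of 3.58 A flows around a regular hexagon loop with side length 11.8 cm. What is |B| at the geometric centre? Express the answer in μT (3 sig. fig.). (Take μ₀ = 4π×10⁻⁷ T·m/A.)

Each side is a finite straight segment at perpendicular distance d = a/(2 tan(π/6)) = 0.1022 m from the centre, with end-angles ±π/6.
One side contributes B₁ = (μ₀I/4πd)·2 sin(π/6) = 3.50×10⁻⁶ T.
All 6 sides add in the same direction: B = 6 × 3.50×10⁻⁶ = 2.10×10⁻⁵ T.

B ≈ 21.0 μT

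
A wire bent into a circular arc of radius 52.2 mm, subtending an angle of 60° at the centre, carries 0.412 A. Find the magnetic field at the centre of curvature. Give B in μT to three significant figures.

B ≈ 0.827 μT

The Biot–Savart field of a circular arc at its centre is B = μ₀Iφ/(4πR), with φ = 1.047 rad.
B = (4π×10⁻⁷ × 0.412 × 1.047) / (4π × 0.0522) = 8.27×10⁻⁷ T.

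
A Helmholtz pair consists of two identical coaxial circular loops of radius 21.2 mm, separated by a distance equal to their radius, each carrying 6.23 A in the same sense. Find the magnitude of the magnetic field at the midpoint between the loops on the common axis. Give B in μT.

Each loop contributes B = μ₀IR²/[2(R²+z²)^(3/2)] on the axis, with z measured from that loop.
Loop 1 (z = 0.0106 m): B₁ = 1.32×10⁻⁴ T. Loop 2 (z = 0.0106 m): B₂ = 1.32×10⁻⁴ T.
The fields add: B = B₁ + B₂ = 2.64×10⁻⁴ T.

B ≈ 264 μT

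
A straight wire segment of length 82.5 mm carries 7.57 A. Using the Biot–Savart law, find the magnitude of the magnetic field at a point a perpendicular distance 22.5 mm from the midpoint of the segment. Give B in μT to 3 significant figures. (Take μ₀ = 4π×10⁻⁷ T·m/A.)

For a finite straight segment, B = (μ₀I/4πd)(sinθ₁ + sinθ₂), where θ₁, θ₂ are the angles from the perpendicular to each end.
The perpendicular from the point meets the wire at its midpoint, so each end is L/2 = 0.04125 m away along the wire.
sinθ₁ = 0.04125/√(0.04125²+0.0225²) = 0.8779; sinθ₂ = 0.04125/√(0.04125²+0.0225²) = 0.8779.
B = (4π×10⁻⁷ × 7.57) / (4π × 0.0225) × (0.8779 + 0.8779) = 5.91×10⁻⁵ T.

B ≈ 59.1 μT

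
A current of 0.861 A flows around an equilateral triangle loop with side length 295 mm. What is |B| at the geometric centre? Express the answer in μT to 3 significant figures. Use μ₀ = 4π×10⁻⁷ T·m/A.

Each side is a finite straight segment at perpendicular distance d = a/(2 tan(π/3)) = 0.08516 m from the centre, with end-angles ±π/3.
One side contributes B₁ = (μ₀I/4πd)·2 sin(π/3) = 1.75×10⁻⁶ T.
All 3 sides add in the same direction: B = 3 × 1.75×10⁻⁶ = 5.25×10⁻⁶ T.

B ≈ 5.25 μT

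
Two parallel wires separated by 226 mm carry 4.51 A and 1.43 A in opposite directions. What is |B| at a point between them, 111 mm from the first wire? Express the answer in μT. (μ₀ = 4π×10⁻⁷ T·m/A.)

B ≈ 10.6 μT

Each long wire gives B = μ₀I/(2πd). Distances are d₁ = 0.111 m and d₂ = 0.115 m.
B₁ = 8.13×10⁻⁶ T, B₂ = 2.49×10⁻⁶ T.
Between antiparallel currents both contributions point the same way, so they add. B = B₁ + B₂ = 8.13×10⁻⁶ + 2.49×10⁻⁶ = 1.06×10⁻⁵ T.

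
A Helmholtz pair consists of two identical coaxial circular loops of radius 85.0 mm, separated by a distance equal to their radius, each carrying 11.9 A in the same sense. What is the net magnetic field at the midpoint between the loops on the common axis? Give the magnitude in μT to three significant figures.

B ≈ 126 μT

Each loop contributes B = μ₀IR²/[2(R²+z²)^(3/2)] on the axis, with z measured from that loop.
Loop 1 (z = 0.0425 m): B₁ = 6.29×10⁻⁵ T. Loop 2 (z = 0.0425 m): B₂ = 6.29×10⁻⁵ T.
The fields add: B = B₁ + B₂ = 1.26×10⁻⁴ T.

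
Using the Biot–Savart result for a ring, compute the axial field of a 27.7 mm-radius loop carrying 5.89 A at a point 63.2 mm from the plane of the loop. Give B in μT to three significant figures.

B ≈ 8.64 μT

On the axis of a circular loop, B = μ₀IR² / [2(R²+z²)^(3/2)].
R² + z² = (0.0277)² + (0.0632)² = 0.004762 m², and (R²+z²)^(3/2) = 3.29×10⁻⁴ m³.
B = (4π×10⁻⁷ × 5.89 × 0.0007673) / (2 × 3.29×10⁻⁴) = 8.64×10⁻⁶ T.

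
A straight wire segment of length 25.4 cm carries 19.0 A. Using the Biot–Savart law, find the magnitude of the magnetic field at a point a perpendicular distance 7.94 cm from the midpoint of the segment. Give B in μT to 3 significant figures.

B ≈ 40.6 μT

For a finite straight segment, B = (μ₀I/4πd)(sinθ₁ + sinθ₂), where θ₁, θ₂ are the angles from the perpendicular to each end.
The perpendicular from the point meets the wire at its midpoint, so each end is L/2 = 0.127 m away along the wire.
sinθ₁ = 0.127/√(0.127²+0.0794²) = 0.8479; sinθ₂ = 0.127/√(0.127²+0.0794²) = 0.8479.
B = (4π×10⁻⁷ × 19.0) / (4π × 0.0794) × (0.8479 + 0.8479) = 4.06×10⁻⁵ T.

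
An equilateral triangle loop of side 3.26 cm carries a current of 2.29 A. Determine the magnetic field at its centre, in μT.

Each side is a finite straight segment at perpendicular distance d = a/(2 tan(π/3)) = 0.009411 m from the centre, with end-angles ±π/3.
One side contributes B₁ = (μ₀I/4πd)·2 sin(π/3) = 4.21×10⁻⁵ T.
All 3 sides add in the same direction: B = 3 × 4.21×10⁻⁵ = 1.26×10⁻⁴ T.

B ≈ 126 μT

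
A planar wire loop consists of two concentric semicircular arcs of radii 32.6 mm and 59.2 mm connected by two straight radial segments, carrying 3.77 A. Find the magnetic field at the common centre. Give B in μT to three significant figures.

The radial connectors point toward the centre, so dl × r̂ = 0 and they contribute nothing.
Each semicircle gives μ₀I/(4R): inner arc 3.63×10⁻⁵ T, outer arc 2.00×10⁻⁵ T.
The two arcs carry current in opposite angular senses, so their fields oppose: B = |3.63×10⁻⁵ − 2.00×10⁻⁵| = 1.63×10⁻⁵ T.

B ≈ 16.3 μT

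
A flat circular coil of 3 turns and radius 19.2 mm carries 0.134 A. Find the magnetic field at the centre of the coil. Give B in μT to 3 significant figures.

For an N-turn flat coil, B = Nμ₀I/(2R) with R = 0.0192 m.
B = 3 × 4.39×10⁻⁶ T = 1.32×10⁻⁵ T.

B ≈ 13.2 μT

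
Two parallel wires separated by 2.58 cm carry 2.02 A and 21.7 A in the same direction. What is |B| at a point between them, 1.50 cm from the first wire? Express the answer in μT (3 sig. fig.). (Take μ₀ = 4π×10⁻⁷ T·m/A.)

B ≈ 375 μT

Each long wire gives B = μ₀I/(2πd). Distances are d₁ = 0.015 m and d₂ = 0.0108 m.
B₁ = 2.69×10⁻⁵ T, B₂ = 4.02×10⁻⁴ T.
Between parallel currents the two contributions point in opposite directions, so they subtract. B = |B₁ − B₂| = |2.69×10⁻⁵ − 4.02×10⁻⁴| = 3.75×10⁻⁴ T.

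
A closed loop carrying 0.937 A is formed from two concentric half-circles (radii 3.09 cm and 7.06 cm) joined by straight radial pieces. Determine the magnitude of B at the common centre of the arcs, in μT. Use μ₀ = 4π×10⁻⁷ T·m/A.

B ≈ 5.36 μT

The radial connectors point toward the centre, so dl × r̂ = 0 and they contribute nothing.
Each semicircle gives μ₀I/(4R): inner arc 9.53×10⁻⁶ T, outer arc 4.17×10⁻⁶ T.
The two arcs carry current in opposite angular senses, so their fields oppose: B = |9.53×10⁻⁶ − 4.17×10⁻⁶| = 5.36×10⁻⁶ T.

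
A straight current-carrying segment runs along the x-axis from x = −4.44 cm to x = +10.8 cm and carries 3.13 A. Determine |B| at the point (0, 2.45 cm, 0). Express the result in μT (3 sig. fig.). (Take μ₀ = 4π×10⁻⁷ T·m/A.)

B ≈ 23.6 μT

For a finite straight segment, B = (μ₀I/4πd)(sinθ₁ + sinθ₂), where θ₁, θ₂ are the angles from the perpendicular to each end.
The perpendicular distance is d = 0.0245 m; the end-offsets along the wire are a = 0.0444 m and b = 0.108 m.
sinθ₁ = 0.0444/√(0.0444²+0.0245²) = 0.8755; sinθ₂ = 0.108/√(0.108²+0.0245²) = 0.9752.
B = (4π×10⁻⁷ × 3.13) / (4π × 0.0245) × (0.8755 + 0.9752) = 2.36×10⁻⁵ T.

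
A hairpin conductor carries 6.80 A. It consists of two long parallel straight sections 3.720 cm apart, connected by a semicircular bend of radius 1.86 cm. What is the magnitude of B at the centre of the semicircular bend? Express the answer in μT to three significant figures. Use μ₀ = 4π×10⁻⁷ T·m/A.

The semicircular arc contributes B_arc = μ₀I·π/(4πR) = μ₀I/(4R) = 1.15×10⁻⁴ T.
Each semi-infinite lead is at perpendicular distance R = 0.0186 m from the centre, with the perpendicular foot at its near end, so it contributes μ₀I/(4πR); both point the same way, together 7.31×10⁻⁵ T.
Arc and leads all point the same direction: B = 1.15×10⁻⁴ + 7.31×10⁻⁵ = 1.88×10⁻⁴ T.

B ≈ 188 μT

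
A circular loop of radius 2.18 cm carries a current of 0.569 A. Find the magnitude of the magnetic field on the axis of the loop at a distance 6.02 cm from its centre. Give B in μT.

On the axis of a circular loop, B = μ₀IR² / [2(R²+z²)^(3/2)].
R² + z² = (0.0218)² + (0.0602)² = 0.004099 m², and (R²+z²)^(3/2) = 2.62×10⁻⁴ m³.
B = (4π×10⁻⁷ × 0.569 × 0.0004752) / (2 × 2.62×10⁻⁴) = 6.47×10⁻⁷ T.

B ≈ 0.647 μT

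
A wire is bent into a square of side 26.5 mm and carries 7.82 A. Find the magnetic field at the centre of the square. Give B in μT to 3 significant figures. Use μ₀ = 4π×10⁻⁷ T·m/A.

Each side is a finite straight segment at perpendicular distance d = a/(2 tan(π/4)) = 0.01325 m from the centre, with end-angles ±π/4.
One side contributes B₁ = (μ₀I/4πd)·2 sin(π/4) = 8.35×10⁻⁵ T.
All 4 sides add in the same direction: B = 4 × 8.35×10⁻⁵ = 3.34×10⁻⁴ T.

B ≈ 334 μT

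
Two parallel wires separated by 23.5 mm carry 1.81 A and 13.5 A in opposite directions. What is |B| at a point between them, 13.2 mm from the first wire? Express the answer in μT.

Each long wire gives B = μ₀I/(2πd). Distances are d₁ = 0.0132 m and d₂ = 0.0103 m.
B₁ = 2.74×10⁻⁵ T, B₂ = 2.62×10⁻⁴ T.
Between antiparallel currents both contributions point the same way, so they add. B = B₁ + B₂ = 2.74×10⁻⁵ + 2.62×10⁻⁴ = 2.90×10⁻⁴ T.

B ≈ 290 μT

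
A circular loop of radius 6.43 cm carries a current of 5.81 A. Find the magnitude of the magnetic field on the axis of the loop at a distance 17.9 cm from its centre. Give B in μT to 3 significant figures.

On the axis of a circular loop, B = μ₀IR² / [2(R²+z²)^(3/2)].
R² + z² = (0.0643)² + (0.179)² = 0.03618 m², and (R²+z²)^(3/2) = 6.88×10⁻³ m³.
B = (4π×10⁻⁷ × 5.81 × 0.004134) / (2 × 6.88×10⁻³) = 2.19×10⁻⁶ T.

B ≈ 2.19 μT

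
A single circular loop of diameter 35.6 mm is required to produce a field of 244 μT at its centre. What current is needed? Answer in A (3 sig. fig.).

At the centre of a circular loop B = μ₀I/(2R), so I = 2RB/μ₀.
With R = 0.0178 m, I = 2 × 0.0178 × 2.44×10⁻⁴ / (4π×10⁻⁷) = 6.91 A.

I ≈ 6.91 A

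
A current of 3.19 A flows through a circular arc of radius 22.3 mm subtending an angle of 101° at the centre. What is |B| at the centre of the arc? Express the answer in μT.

B ≈ 25.2 μT

The Biot–Savart field of a circular arc at its centre is B = μ₀Iφ/(4πR), with φ = 1.763 rad.
B = (4π×10⁻⁷ × 3.19 × 1.763) / (4π × 0.0223) = 2.52×10⁻⁵ T.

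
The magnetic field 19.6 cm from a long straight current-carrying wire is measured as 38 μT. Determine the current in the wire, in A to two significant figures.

I ≈ 37 A

For a long straight wire B = μ₀I/(2πd), so I = 2πdB/μ₀.
I = 2π × 0.196 × 3.80×10⁻⁵ / (4π×10⁻⁷) = 37.2 A.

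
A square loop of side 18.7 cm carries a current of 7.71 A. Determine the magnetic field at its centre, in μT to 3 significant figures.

B ≈ 46.6 μT

Each side is a finite straight segment at perpendicular distance d = a/(2 tan(π/4)) = 0.0935 m from the centre, with end-angles ±π/4.
One side contributes B₁ = (μ₀I/4πd)·2 sin(π/4) = 1.17×10⁻⁵ T.
All 4 sides add in the same direction: B = 4 × 1.17×10⁻⁵ = 4.66×10⁻⁵ T.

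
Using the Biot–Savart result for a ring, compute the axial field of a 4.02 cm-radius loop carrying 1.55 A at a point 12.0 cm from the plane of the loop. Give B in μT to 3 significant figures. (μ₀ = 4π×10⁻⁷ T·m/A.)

B ≈ 0.776 μT

On the axis of a circular loop, B = μ₀IR² / [2(R²+z²)^(3/2)].
R² + z² = (0.0402)² + (0.12)² = 0.01602 m², and (R²+z²)^(3/2) = 2.03×10⁻³ m³.
B = (4π×10⁻⁷ × 1.55 × 0.001616) / (2 × 2.03×10⁻³) = 7.76×10⁻⁷ T.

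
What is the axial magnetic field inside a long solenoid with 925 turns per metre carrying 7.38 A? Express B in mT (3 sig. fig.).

B ≈ 8.58 mT

Inside a long solenoid, B = μ₀nI with n = 925 turns/m.
B = 4π×10⁻⁷ × 925 × 7.38 = 8.58×10⁻³ T.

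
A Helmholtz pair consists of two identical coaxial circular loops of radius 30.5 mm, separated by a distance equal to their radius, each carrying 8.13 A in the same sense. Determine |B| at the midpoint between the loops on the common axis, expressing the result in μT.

B ≈ 240 μT

Each loop contributes B = μ₀IR²/[2(R²+z²)^(3/2)] on the axis, with z measured from that loop.
Loop 1 (z = 0.01525 m): B₁ = 1.20×10⁻⁴ T. Loop 2 (z = 0.01525 m): B₂ = 1.20×10⁻⁴ T.
The fields add: B = B₁ + B₂ = 2.40×10⁻⁴ T.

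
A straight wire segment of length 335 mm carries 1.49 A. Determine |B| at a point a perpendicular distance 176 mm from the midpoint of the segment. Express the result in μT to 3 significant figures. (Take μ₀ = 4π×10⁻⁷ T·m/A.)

For a finite straight segment, B = (μ₀I/4πd)(sinθ₁ + sinθ₂), where θ₁, θ₂ are the angles from the perpendicular to each end.
The perpendicular from the point meets the wire at its midpoint, so each end is L/2 = 0.1675 m away along the wire.
sinθ₁ = 0.1675/√(0.1675²+0.176²) = 0.6894; sinθ₂ = 0.1675/√(0.1675²+0.176²) = 0.6894.
B = (4π×10⁻⁷ × 1.49) / (4π × 0.176) × (0.6894 + 0.6894) = 1.17×10⁻⁶ T.

B ≈ 1.17 μT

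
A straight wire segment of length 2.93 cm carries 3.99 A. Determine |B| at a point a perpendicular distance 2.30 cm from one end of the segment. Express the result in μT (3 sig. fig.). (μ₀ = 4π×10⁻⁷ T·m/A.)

B ≈ 13.6 μT

For a finite straight segment, B = (μ₀I/4πd)(sinθ₁ + sinθ₂), where θ₁, θ₂ are the angles from the perpendicular to each end.
The perpendicular foot is at one end, so the two end-offsets along the wire are 0 and L = 0.0293 m.
sinθ₁ = 0/√(0²+0.023²) = 0.0000; sinθ₂ = 0.0293/√(0.0293²+0.023²) = 0.7866.
B = (4π×10⁻⁷ × 3.99) / (4π × 0.023) × (0.0000 + 0.7866) = 1.36×10⁻⁵ T.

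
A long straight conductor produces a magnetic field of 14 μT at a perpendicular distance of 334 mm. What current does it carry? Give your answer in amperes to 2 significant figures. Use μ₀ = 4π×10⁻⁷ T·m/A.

For a long straight wire B = μ₀I/(2πd), so I = 2πdB/μ₀.
I = 2π × 0.334 × 1.40×10⁻⁵ / (4π×10⁻⁷) = 23.4 A.

I ≈ 23 A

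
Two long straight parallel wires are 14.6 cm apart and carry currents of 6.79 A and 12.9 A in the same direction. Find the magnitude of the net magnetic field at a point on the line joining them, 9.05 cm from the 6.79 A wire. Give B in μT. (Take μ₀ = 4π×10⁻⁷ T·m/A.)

B ≈ 31.5 μT

Each long wire gives B = μ₀I/(2πd). Distances are d₁ = 0.0905 m and d₂ = 0.0555 m.
B₁ = 1.50×10⁻⁵ T, B₂ = 4.65×10⁻⁵ T.
Between parallel currents the two contributions point in opposite directions, so they subtract. B = |B₁ − B₂| = |1.50×10⁻⁵ − 4.65×10⁻⁵| = 3.15×10⁻⁵ T.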